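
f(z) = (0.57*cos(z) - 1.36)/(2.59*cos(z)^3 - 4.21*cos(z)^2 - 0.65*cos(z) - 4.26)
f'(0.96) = 0.17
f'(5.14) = -0.21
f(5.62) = 0.15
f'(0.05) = 0.01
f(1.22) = 0.24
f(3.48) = 0.20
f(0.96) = 0.19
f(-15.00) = 0.24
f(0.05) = 0.12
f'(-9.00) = 0.10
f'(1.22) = 0.23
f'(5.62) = -0.09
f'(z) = (0.57*cos(z) - 1.36)*(7.77*sin(z)*cos(z)^2 - 8.42*sin(z)*cos(z) - 0.65*sin(z))/(2.59*cos(z)^3 - 4.21*cos(z)^2 - 0.65*cos(z) - 4.26)^2 - 0.57*sin(z)/(2.59*cos(z)^3 - 4.21*cos(z)^2 - 0.65*cos(z) - 4.26)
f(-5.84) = 0.13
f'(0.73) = 0.11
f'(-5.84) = 0.06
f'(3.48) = 0.08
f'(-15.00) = 0.17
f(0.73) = 0.16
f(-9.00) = 0.21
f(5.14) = 0.22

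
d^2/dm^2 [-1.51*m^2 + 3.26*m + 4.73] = -3.02000000000000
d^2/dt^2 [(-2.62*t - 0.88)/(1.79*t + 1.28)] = 6.366672/(1.79*t + 1.28)^3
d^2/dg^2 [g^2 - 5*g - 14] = 2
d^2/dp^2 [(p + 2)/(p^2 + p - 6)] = 2*(-3*(p + 1)*(p^2 + p - 6) + (p + 2)*(2*p + 1)^2)/(p^2 + p - 6)^3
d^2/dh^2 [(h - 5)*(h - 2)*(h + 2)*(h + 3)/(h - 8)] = 6*(h^4 - 22*h^3 + 144*h^2 - 128*h - 364)/(h^3 - 24*h^2 + 192*h - 512)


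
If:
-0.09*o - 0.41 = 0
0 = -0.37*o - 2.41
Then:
No Solution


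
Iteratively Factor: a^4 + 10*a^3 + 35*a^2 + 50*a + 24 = (a + 3)*(a^3 + 7*a^2 + 14*a + 8) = (a + 3)*(a + 4)*(a^2 + 3*a + 2) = (a + 1)*(a + 3)*(a + 4)*(a + 2)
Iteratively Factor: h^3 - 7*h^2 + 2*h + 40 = (h - 4)*(h^2 - 3*h - 10) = (h - 5)*(h - 4)*(h + 2)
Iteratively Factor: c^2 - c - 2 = (c + 1)*(c - 2)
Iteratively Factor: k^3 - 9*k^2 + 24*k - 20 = (k - 2)*(k^2 - 7*k + 10) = (k - 5)*(k - 2)*(k - 2)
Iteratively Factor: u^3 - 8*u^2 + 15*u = (u)*(u^2 - 8*u + 15) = u*(u - 3)*(u - 5)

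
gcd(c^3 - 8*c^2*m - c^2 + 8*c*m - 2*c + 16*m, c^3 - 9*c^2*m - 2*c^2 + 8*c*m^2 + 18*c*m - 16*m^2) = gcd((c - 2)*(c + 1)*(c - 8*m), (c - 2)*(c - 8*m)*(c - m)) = c^2 - 8*c*m - 2*c + 16*m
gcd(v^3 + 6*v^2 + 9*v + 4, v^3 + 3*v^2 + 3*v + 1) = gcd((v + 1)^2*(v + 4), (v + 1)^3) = v^2 + 2*v + 1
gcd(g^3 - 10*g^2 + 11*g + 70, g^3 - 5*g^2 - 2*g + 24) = g + 2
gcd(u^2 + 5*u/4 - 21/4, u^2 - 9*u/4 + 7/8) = u - 7/4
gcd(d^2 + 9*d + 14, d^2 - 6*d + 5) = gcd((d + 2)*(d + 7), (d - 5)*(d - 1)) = 1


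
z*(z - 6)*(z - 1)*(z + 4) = z^4 - 3*z^3 - 22*z^2 + 24*z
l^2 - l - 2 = (l - 2)*(l + 1)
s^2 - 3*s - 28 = (s - 7)*(s + 4)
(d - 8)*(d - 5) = d^2 - 13*d + 40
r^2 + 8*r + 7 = (r + 1)*(r + 7)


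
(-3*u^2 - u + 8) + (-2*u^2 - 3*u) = -5*u^2 - 4*u + 8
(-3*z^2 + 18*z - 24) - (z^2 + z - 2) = -4*z^2 + 17*z - 22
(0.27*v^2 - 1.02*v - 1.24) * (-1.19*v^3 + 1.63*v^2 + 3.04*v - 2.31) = -0.3213*v^5 + 1.6539*v^4 + 0.6338*v^3 - 5.7457*v^2 - 1.4134*v + 2.8644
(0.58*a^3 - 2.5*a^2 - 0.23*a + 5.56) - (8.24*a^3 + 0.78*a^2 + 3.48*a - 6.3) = -7.66*a^3 - 3.28*a^2 - 3.71*a + 11.86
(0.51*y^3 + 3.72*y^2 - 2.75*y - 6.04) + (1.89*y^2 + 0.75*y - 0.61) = 0.51*y^3 + 5.61*y^2 - 2.0*y - 6.65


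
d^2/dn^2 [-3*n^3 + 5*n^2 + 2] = 10 - 18*n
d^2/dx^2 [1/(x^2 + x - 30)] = 2*(-x^2 - x + (2*x + 1)^2 + 30)/(x^2 + x - 30)^3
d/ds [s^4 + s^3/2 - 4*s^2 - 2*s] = 4*s^3 + 3*s^2/2 - 8*s - 2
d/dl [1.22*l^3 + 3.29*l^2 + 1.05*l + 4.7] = 3.66*l^2 + 6.58*l + 1.05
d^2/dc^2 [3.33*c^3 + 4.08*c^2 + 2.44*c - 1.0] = 19.98*c + 8.16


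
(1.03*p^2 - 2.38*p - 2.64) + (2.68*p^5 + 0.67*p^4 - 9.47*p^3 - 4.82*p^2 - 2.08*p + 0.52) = 2.68*p^5 + 0.67*p^4 - 9.47*p^3 - 3.79*p^2 - 4.46*p - 2.12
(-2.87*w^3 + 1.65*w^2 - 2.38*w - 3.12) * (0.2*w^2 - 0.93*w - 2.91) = -0.574*w^5 + 2.9991*w^4 + 6.3412*w^3 - 3.2121*w^2 + 9.8274*w + 9.0792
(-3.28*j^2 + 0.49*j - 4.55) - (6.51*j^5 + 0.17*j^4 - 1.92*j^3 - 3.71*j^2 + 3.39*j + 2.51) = -6.51*j^5 - 0.17*j^4 + 1.92*j^3 + 0.43*j^2 - 2.9*j - 7.06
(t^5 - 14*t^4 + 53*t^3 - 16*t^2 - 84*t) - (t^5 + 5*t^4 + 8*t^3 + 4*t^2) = -19*t^4 + 45*t^3 - 20*t^2 - 84*t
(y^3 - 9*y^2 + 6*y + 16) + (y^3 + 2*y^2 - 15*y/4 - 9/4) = 2*y^3 - 7*y^2 + 9*y/4 + 55/4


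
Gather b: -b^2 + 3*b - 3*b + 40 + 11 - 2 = 49 - b^2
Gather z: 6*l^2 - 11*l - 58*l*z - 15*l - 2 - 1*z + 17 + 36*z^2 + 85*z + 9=6*l^2 - 26*l + 36*z^2 + z*(84 - 58*l) + 24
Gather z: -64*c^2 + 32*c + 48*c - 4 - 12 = -64*c^2 + 80*c - 16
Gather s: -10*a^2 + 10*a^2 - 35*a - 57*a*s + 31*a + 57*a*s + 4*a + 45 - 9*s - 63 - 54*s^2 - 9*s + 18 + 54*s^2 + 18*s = 0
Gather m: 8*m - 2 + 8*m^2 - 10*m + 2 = 8*m^2 - 2*m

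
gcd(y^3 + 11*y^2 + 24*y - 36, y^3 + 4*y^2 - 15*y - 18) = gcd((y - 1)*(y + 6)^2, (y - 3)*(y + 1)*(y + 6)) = y + 6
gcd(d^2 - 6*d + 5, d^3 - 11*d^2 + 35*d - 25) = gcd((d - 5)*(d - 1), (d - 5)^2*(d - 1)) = d^2 - 6*d + 5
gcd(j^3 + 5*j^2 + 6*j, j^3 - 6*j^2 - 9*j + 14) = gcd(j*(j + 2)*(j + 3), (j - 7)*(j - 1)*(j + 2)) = j + 2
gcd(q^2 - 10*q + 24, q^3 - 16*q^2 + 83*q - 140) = q - 4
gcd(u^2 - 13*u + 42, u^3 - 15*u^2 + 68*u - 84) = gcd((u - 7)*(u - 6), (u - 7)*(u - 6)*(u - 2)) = u^2 - 13*u + 42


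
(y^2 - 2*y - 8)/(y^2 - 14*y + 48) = (y^2 - 2*y - 8)/(y^2 - 14*y + 48)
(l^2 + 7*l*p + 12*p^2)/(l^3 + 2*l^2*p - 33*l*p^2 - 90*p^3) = (-l - 4*p)/(-l^2 + l*p + 30*p^2)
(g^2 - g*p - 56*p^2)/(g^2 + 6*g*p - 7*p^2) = (-g + 8*p)/(-g + p)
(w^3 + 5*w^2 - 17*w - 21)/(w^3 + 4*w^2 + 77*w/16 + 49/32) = 32*(w^3 + 5*w^2 - 17*w - 21)/(32*w^3 + 128*w^2 + 154*w + 49)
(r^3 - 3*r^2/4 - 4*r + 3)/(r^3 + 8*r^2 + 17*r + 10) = (4*r^2 - 11*r + 6)/(4*(r^2 + 6*r + 5))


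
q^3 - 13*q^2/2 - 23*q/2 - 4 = (q - 8)*(q + 1/2)*(q + 1)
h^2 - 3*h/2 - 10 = (h - 4)*(h + 5/2)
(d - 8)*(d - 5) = d^2 - 13*d + 40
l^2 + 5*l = l*(l + 5)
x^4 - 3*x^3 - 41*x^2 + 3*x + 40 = (x - 8)*(x - 1)*(x + 1)*(x + 5)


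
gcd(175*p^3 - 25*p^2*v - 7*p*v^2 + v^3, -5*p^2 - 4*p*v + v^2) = 5*p - v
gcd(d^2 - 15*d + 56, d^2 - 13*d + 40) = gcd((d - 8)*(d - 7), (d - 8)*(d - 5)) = d - 8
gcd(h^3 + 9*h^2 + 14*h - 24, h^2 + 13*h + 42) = h + 6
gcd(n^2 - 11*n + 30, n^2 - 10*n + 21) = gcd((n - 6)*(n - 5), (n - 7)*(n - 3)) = 1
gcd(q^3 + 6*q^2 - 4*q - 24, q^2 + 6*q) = q + 6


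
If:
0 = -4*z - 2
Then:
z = -1/2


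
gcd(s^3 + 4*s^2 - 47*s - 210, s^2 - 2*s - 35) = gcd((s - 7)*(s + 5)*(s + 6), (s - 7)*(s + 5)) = s^2 - 2*s - 35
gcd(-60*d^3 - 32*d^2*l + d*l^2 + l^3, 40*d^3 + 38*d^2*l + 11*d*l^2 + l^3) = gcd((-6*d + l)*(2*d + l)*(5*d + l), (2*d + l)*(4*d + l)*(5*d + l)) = 10*d^2 + 7*d*l + l^2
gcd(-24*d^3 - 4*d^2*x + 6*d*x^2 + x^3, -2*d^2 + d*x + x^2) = 2*d + x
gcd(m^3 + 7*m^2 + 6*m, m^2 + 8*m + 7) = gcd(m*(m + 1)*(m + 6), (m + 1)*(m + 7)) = m + 1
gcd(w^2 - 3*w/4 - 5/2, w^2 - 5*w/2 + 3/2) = 1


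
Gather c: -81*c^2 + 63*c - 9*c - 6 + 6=-81*c^2 + 54*c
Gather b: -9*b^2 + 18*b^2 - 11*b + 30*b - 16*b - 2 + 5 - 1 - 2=9*b^2 + 3*b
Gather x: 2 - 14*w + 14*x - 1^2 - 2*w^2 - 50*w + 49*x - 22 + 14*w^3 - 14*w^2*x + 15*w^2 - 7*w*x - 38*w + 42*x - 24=14*w^3 + 13*w^2 - 102*w + x*(-14*w^2 - 7*w + 105) - 45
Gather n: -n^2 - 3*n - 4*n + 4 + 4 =-n^2 - 7*n + 8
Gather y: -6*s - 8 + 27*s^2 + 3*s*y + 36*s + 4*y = 27*s^2 + 30*s + y*(3*s + 4) - 8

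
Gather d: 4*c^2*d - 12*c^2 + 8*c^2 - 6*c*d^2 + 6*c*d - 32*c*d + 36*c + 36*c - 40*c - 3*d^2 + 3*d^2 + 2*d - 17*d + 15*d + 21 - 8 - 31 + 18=-4*c^2 - 6*c*d^2 + 32*c + d*(4*c^2 - 26*c)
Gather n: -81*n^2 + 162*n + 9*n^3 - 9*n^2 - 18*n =9*n^3 - 90*n^2 + 144*n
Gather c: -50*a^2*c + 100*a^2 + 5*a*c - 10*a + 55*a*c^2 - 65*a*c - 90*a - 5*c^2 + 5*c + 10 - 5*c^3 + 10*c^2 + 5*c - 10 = 100*a^2 - 100*a - 5*c^3 + c^2*(55*a + 5) + c*(-50*a^2 - 60*a + 10)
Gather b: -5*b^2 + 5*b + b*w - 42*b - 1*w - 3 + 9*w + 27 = -5*b^2 + b*(w - 37) + 8*w + 24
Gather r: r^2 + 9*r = r^2 + 9*r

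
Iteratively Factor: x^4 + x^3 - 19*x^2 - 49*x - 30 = (x - 5)*(x^3 + 6*x^2 + 11*x + 6) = (x - 5)*(x + 3)*(x^2 + 3*x + 2) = (x - 5)*(x + 1)*(x + 3)*(x + 2)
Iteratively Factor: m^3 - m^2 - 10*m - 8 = (m - 4)*(m^2 + 3*m + 2) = (m - 4)*(m + 2)*(m + 1)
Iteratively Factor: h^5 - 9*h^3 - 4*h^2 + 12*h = (h - 1)*(h^4 + h^3 - 8*h^2 - 12*h) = (h - 3)*(h - 1)*(h^3 + 4*h^2 + 4*h) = (h - 3)*(h - 1)*(h + 2)*(h^2 + 2*h) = (h - 3)*(h - 1)*(h + 2)^2*(h)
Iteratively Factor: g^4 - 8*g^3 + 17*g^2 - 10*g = (g - 5)*(g^3 - 3*g^2 + 2*g) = g*(g - 5)*(g^2 - 3*g + 2) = g*(g - 5)*(g - 1)*(g - 2)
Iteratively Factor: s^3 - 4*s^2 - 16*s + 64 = (s - 4)*(s^2 - 16) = (s - 4)*(s + 4)*(s - 4)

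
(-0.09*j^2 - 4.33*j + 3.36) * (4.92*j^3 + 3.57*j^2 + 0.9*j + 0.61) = -0.4428*j^5 - 21.6249*j^4 + 0.992099999999998*j^3 + 8.0433*j^2 + 0.3827*j + 2.0496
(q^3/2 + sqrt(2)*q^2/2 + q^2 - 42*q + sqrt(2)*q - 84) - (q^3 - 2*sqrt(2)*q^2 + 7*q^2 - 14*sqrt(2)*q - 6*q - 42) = -q^3/2 - 6*q^2 + 5*sqrt(2)*q^2/2 - 36*q + 15*sqrt(2)*q - 42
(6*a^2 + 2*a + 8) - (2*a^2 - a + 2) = 4*a^2 + 3*a + 6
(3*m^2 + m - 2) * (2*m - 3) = 6*m^3 - 7*m^2 - 7*m + 6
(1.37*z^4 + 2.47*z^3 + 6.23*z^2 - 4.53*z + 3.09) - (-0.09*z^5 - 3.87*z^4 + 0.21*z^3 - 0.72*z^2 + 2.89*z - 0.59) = 0.09*z^5 + 5.24*z^4 + 2.26*z^3 + 6.95*z^2 - 7.42*z + 3.68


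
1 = 1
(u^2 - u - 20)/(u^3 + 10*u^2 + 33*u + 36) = (u - 5)/(u^2 + 6*u + 9)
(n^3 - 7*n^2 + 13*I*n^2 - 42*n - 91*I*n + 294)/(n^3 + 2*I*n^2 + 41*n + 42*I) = (n^2 + n*(-7 + 6*I) - 42*I)/(n^2 - 5*I*n + 6)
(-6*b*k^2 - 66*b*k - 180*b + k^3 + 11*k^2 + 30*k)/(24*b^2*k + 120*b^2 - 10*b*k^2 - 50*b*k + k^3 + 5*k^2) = (-k - 6)/(4*b - k)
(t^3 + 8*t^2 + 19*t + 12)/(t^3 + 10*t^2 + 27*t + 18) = (t + 4)/(t + 6)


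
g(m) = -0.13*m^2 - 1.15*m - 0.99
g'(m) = -0.26*m - 1.15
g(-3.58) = 1.46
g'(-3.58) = -0.22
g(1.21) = -2.57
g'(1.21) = -1.46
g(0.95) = -2.20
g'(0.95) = -1.40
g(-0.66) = -0.29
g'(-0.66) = -0.98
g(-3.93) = 1.52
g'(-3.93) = -0.13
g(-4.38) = 1.55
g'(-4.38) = -0.01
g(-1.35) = 0.33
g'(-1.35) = -0.80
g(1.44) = -2.92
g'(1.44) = -1.52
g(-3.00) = 1.29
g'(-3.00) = -0.37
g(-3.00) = 1.29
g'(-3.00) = -0.37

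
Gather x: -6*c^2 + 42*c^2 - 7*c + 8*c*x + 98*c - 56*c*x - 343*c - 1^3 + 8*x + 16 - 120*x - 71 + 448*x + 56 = 36*c^2 - 252*c + x*(336 - 48*c)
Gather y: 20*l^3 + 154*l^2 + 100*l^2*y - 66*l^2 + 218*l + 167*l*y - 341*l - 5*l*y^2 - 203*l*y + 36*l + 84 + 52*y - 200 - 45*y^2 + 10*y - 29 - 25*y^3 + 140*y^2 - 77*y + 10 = 20*l^3 + 88*l^2 - 87*l - 25*y^3 + y^2*(95 - 5*l) + y*(100*l^2 - 36*l - 15) - 135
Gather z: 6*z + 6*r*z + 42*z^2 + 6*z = 42*z^2 + z*(6*r + 12)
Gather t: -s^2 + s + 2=-s^2 + s + 2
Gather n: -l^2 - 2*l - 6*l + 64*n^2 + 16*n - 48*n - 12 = -l^2 - 8*l + 64*n^2 - 32*n - 12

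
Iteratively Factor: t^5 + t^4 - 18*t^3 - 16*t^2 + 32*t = (t)*(t^4 + t^3 - 18*t^2 - 16*t + 32) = t*(t - 1)*(t^3 + 2*t^2 - 16*t - 32) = t*(t - 4)*(t - 1)*(t^2 + 6*t + 8) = t*(t - 4)*(t - 1)*(t + 4)*(t + 2)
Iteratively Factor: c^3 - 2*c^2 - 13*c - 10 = (c + 2)*(c^2 - 4*c - 5) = (c + 1)*(c + 2)*(c - 5)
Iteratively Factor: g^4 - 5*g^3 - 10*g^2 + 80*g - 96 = (g - 2)*(g^3 - 3*g^2 - 16*g + 48) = (g - 2)*(g + 4)*(g^2 - 7*g + 12) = (g - 3)*(g - 2)*(g + 4)*(g - 4)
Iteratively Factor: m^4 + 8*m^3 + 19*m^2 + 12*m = (m)*(m^3 + 8*m^2 + 19*m + 12) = m*(m + 3)*(m^2 + 5*m + 4) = m*(m + 1)*(m + 3)*(m + 4)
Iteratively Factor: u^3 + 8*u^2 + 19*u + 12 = (u + 3)*(u^2 + 5*u + 4) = (u + 3)*(u + 4)*(u + 1)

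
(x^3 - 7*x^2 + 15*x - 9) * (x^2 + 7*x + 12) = x^5 - 22*x^3 + 12*x^2 + 117*x - 108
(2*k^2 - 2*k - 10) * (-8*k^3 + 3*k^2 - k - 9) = -16*k^5 + 22*k^4 + 72*k^3 - 46*k^2 + 28*k + 90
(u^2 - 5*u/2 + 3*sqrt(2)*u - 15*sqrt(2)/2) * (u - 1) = u^3 - 7*u^2/2 + 3*sqrt(2)*u^2 - 21*sqrt(2)*u/2 + 5*u/2 + 15*sqrt(2)/2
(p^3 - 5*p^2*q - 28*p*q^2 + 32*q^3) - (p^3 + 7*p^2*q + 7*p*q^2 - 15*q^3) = -12*p^2*q - 35*p*q^2 + 47*q^3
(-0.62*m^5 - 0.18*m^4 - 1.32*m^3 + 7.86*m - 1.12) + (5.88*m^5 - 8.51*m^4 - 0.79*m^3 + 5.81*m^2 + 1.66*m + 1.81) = 5.26*m^5 - 8.69*m^4 - 2.11*m^3 + 5.81*m^2 + 9.52*m + 0.69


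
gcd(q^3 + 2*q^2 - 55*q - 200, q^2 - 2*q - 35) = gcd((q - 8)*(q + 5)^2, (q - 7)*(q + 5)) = q + 5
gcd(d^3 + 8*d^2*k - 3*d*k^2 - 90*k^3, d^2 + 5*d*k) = d + 5*k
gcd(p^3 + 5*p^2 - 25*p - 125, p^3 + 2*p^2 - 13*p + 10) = p + 5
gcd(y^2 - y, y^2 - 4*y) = y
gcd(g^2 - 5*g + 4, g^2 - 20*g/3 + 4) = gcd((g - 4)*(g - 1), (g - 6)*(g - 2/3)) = 1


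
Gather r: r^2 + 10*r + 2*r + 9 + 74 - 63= r^2 + 12*r + 20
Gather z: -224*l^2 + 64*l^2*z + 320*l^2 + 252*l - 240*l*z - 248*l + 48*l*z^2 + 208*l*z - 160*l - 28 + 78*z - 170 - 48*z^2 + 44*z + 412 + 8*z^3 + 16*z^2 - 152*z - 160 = 96*l^2 - 156*l + 8*z^3 + z^2*(48*l - 32) + z*(64*l^2 - 32*l - 30) + 54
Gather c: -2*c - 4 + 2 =-2*c - 2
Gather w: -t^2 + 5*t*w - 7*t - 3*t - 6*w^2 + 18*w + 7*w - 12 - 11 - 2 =-t^2 - 10*t - 6*w^2 + w*(5*t + 25) - 25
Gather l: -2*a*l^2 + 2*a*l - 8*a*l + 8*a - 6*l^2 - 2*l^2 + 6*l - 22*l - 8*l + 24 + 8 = 8*a + l^2*(-2*a - 8) + l*(-6*a - 24) + 32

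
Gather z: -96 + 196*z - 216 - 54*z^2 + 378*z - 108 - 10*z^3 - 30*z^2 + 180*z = -10*z^3 - 84*z^2 + 754*z - 420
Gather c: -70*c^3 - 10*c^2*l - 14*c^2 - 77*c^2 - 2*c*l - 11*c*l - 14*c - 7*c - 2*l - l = -70*c^3 + c^2*(-10*l - 91) + c*(-13*l - 21) - 3*l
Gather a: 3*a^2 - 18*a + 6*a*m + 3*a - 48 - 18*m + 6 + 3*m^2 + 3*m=3*a^2 + a*(6*m - 15) + 3*m^2 - 15*m - 42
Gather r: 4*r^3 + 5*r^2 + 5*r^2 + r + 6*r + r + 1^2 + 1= 4*r^3 + 10*r^2 + 8*r + 2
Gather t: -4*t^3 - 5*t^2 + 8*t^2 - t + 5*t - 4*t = -4*t^3 + 3*t^2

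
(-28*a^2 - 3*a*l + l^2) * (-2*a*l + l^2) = 56*a^3*l - 22*a^2*l^2 - 5*a*l^3 + l^4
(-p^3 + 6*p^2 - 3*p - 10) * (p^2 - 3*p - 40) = -p^5 + 9*p^4 + 19*p^3 - 241*p^2 + 150*p + 400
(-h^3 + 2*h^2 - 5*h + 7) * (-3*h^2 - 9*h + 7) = 3*h^5 + 3*h^4 - 10*h^3 + 38*h^2 - 98*h + 49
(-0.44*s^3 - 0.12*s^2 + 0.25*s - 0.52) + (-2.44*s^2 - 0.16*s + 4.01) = -0.44*s^3 - 2.56*s^2 + 0.09*s + 3.49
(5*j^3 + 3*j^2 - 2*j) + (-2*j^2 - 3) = 5*j^3 + j^2 - 2*j - 3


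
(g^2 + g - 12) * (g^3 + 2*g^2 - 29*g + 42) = g^5 + 3*g^4 - 39*g^3 - 11*g^2 + 390*g - 504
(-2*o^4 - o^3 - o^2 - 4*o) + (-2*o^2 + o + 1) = -2*o^4 - o^3 - 3*o^2 - 3*o + 1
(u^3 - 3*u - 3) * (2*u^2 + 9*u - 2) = 2*u^5 + 9*u^4 - 8*u^3 - 33*u^2 - 21*u + 6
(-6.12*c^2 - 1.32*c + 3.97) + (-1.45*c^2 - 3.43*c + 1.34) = -7.57*c^2 - 4.75*c + 5.31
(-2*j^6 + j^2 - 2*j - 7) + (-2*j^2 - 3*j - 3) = -2*j^6 - j^2 - 5*j - 10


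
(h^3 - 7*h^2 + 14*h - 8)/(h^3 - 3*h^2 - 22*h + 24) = (h^2 - 6*h + 8)/(h^2 - 2*h - 24)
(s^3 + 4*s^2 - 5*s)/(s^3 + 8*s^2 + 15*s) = (s - 1)/(s + 3)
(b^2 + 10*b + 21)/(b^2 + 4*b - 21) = (b + 3)/(b - 3)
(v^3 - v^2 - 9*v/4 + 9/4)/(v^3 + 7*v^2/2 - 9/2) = (v - 3/2)/(v + 3)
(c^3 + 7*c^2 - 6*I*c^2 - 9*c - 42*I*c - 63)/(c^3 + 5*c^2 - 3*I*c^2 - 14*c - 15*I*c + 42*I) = (c - 3*I)/(c - 2)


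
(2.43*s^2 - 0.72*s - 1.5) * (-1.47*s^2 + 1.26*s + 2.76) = -3.5721*s^4 + 4.1202*s^3 + 8.0046*s^2 - 3.8772*s - 4.14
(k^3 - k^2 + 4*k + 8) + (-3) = k^3 - k^2 + 4*k + 5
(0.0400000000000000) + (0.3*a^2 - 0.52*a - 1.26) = 0.3*a^2 - 0.52*a - 1.22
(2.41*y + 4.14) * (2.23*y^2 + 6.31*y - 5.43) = 5.3743*y^3 + 24.4393*y^2 + 13.0371*y - 22.4802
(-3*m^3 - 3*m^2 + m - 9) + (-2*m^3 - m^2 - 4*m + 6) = -5*m^3 - 4*m^2 - 3*m - 3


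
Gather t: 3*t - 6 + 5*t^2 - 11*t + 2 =5*t^2 - 8*t - 4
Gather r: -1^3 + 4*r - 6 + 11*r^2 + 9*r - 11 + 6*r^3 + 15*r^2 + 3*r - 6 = 6*r^3 + 26*r^2 + 16*r - 24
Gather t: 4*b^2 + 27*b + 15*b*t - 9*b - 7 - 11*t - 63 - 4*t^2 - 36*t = 4*b^2 + 18*b - 4*t^2 + t*(15*b - 47) - 70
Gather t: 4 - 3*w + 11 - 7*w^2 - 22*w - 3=-7*w^2 - 25*w + 12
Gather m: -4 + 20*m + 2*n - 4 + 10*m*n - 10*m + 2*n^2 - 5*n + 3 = m*(10*n + 10) + 2*n^2 - 3*n - 5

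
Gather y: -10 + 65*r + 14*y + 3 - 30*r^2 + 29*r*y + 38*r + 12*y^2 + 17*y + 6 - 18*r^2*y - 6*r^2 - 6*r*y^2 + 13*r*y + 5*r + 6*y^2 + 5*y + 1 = -36*r^2 + 108*r + y^2*(18 - 6*r) + y*(-18*r^2 + 42*r + 36)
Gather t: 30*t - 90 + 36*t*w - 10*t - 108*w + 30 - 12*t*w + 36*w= t*(24*w + 20) - 72*w - 60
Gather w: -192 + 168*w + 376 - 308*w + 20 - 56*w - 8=196 - 196*w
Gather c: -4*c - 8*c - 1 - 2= -12*c - 3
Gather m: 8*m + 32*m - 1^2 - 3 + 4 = 40*m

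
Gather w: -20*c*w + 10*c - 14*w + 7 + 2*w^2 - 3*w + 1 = 10*c + 2*w^2 + w*(-20*c - 17) + 8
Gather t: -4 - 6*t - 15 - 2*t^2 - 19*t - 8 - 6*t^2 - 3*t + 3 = -8*t^2 - 28*t - 24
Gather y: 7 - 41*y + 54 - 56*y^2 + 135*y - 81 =-56*y^2 + 94*y - 20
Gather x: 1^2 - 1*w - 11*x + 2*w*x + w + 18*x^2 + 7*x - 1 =18*x^2 + x*(2*w - 4)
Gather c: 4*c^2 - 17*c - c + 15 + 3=4*c^2 - 18*c + 18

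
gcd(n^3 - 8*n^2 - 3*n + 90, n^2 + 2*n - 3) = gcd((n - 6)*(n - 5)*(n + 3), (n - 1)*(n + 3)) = n + 3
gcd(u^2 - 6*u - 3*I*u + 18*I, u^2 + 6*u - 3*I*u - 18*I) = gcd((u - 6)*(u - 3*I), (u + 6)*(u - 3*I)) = u - 3*I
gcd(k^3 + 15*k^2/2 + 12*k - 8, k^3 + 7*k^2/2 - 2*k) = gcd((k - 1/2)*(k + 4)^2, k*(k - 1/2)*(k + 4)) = k^2 + 7*k/2 - 2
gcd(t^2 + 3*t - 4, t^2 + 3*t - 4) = t^2 + 3*t - 4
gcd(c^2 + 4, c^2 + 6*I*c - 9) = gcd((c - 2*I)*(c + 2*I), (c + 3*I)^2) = 1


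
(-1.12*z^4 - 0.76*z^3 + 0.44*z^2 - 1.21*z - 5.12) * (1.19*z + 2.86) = -1.3328*z^5 - 4.1076*z^4 - 1.65*z^3 - 0.1815*z^2 - 9.5534*z - 14.6432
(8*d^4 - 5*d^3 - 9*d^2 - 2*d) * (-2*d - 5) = -16*d^5 - 30*d^4 + 43*d^3 + 49*d^2 + 10*d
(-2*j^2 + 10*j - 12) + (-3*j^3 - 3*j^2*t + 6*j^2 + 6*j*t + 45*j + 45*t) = -3*j^3 - 3*j^2*t + 4*j^2 + 6*j*t + 55*j + 45*t - 12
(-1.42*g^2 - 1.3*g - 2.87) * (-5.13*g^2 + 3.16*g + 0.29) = 7.2846*g^4 + 2.1818*g^3 + 10.2033*g^2 - 9.4462*g - 0.8323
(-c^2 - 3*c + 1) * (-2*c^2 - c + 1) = 2*c^4 + 7*c^3 - 4*c + 1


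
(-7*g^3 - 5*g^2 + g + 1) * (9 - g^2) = 7*g^5 + 5*g^4 - 64*g^3 - 46*g^2 + 9*g + 9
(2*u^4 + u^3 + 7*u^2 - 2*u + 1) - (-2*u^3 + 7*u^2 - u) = 2*u^4 + 3*u^3 - u + 1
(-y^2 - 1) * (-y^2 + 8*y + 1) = y^4 - 8*y^3 - 8*y - 1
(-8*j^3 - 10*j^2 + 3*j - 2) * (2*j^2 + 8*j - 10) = -16*j^5 - 84*j^4 + 6*j^3 + 120*j^2 - 46*j + 20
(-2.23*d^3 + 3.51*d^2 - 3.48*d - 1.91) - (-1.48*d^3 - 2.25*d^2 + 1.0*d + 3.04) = -0.75*d^3 + 5.76*d^2 - 4.48*d - 4.95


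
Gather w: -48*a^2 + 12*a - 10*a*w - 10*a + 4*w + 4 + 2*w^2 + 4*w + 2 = -48*a^2 + 2*a + 2*w^2 + w*(8 - 10*a) + 6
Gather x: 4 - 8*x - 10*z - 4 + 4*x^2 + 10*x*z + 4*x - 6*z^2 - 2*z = 4*x^2 + x*(10*z - 4) - 6*z^2 - 12*z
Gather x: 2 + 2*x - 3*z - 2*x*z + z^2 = x*(2 - 2*z) + z^2 - 3*z + 2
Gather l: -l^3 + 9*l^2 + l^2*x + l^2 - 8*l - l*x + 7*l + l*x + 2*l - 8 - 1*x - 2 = -l^3 + l^2*(x + 10) + l - x - 10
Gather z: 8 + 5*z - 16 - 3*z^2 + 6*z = -3*z^2 + 11*z - 8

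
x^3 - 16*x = x*(x - 4)*(x + 4)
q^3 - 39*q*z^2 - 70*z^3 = (q - 7*z)*(q + 2*z)*(q + 5*z)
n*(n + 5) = n^2 + 5*n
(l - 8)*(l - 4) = l^2 - 12*l + 32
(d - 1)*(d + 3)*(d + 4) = d^3 + 6*d^2 + 5*d - 12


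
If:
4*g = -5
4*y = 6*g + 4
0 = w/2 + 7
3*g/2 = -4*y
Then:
No Solution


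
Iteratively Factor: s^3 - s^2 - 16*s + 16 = (s - 1)*(s^2 - 16) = (s - 4)*(s - 1)*(s + 4)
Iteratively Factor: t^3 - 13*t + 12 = (t + 4)*(t^2 - 4*t + 3) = (t - 3)*(t + 4)*(t - 1)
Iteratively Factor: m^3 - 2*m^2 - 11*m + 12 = (m + 3)*(m^2 - 5*m + 4) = (m - 1)*(m + 3)*(m - 4)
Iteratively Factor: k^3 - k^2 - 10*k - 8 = (k + 2)*(k^2 - 3*k - 4) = (k + 1)*(k + 2)*(k - 4)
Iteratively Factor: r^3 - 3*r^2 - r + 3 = (r + 1)*(r^2 - 4*r + 3) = (r - 1)*(r + 1)*(r - 3)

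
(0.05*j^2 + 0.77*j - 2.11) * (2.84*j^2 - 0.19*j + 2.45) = 0.142*j^4 + 2.1773*j^3 - 6.0162*j^2 + 2.2874*j - 5.1695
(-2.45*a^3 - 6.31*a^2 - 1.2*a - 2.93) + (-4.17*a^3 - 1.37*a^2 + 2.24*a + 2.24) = -6.62*a^3 - 7.68*a^2 + 1.04*a - 0.69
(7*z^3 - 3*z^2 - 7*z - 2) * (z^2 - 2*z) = 7*z^5 - 17*z^4 - z^3 + 12*z^2 + 4*z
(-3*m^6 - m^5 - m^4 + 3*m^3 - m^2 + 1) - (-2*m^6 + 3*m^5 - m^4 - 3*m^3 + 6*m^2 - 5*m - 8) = -m^6 - 4*m^5 + 6*m^3 - 7*m^2 + 5*m + 9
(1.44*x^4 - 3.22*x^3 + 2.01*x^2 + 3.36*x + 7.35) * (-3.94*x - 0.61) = -5.6736*x^5 + 11.8084*x^4 - 5.9552*x^3 - 14.4645*x^2 - 31.0086*x - 4.4835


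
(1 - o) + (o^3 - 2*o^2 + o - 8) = o^3 - 2*o^2 - 7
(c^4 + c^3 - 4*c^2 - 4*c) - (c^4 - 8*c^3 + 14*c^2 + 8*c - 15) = 9*c^3 - 18*c^2 - 12*c + 15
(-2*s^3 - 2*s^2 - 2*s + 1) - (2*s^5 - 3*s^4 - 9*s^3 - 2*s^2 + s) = -2*s^5 + 3*s^4 + 7*s^3 - 3*s + 1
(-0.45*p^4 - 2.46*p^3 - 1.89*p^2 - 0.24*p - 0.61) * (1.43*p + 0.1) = -0.6435*p^5 - 3.5628*p^4 - 2.9487*p^3 - 0.5322*p^2 - 0.8963*p - 0.061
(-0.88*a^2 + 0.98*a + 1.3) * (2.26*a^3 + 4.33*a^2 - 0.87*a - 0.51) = -1.9888*a^5 - 1.5956*a^4 + 7.947*a^3 + 5.2252*a^2 - 1.6308*a - 0.663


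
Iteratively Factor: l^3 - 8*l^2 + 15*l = (l)*(l^2 - 8*l + 15) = l*(l - 3)*(l - 5)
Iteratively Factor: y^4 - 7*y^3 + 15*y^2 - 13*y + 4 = (y - 1)*(y^3 - 6*y^2 + 9*y - 4) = (y - 4)*(y - 1)*(y^2 - 2*y + 1) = (y - 4)*(y - 1)^2*(y - 1)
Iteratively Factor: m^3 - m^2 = (m)*(m^2 - m) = m*(m - 1)*(m)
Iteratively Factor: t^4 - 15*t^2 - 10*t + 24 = (t - 1)*(t^3 + t^2 - 14*t - 24) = (t - 4)*(t - 1)*(t^2 + 5*t + 6) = (t - 4)*(t - 1)*(t + 3)*(t + 2)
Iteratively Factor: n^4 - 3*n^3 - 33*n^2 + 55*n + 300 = (n - 5)*(n^3 + 2*n^2 - 23*n - 60) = (n - 5)*(n + 4)*(n^2 - 2*n - 15) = (n - 5)^2*(n + 4)*(n + 3)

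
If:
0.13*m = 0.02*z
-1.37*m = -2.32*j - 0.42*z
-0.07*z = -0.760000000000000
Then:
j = -0.98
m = 1.67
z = 10.86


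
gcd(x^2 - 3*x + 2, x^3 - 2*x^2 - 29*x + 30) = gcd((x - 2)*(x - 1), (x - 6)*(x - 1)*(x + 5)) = x - 1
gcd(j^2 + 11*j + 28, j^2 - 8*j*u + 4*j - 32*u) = j + 4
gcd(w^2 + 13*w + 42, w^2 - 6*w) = 1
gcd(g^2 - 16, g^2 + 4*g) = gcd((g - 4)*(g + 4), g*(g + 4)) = g + 4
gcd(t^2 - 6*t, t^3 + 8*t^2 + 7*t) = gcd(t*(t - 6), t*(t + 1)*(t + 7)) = t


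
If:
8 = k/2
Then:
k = 16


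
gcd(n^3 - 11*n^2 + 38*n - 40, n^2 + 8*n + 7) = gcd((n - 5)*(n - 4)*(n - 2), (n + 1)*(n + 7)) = 1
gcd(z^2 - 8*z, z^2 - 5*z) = z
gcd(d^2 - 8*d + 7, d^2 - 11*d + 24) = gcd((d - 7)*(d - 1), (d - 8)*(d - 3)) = 1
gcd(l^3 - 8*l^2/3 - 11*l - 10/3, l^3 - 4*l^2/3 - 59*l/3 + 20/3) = l - 5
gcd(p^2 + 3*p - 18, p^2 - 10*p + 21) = p - 3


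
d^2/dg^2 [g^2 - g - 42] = 2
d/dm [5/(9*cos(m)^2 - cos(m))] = 5*(-sin(m)/cos(m)^2 + 18*tan(m))/(9*cos(m) - 1)^2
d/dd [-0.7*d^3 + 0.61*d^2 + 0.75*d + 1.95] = -2.1*d^2 + 1.22*d + 0.75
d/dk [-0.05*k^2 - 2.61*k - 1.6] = -0.1*k - 2.61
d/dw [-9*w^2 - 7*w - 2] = -18*w - 7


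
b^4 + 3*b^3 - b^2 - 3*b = b*(b - 1)*(b + 1)*(b + 3)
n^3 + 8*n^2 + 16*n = n*(n + 4)^2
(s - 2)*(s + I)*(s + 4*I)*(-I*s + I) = -I*s^4 + 5*s^3 + 3*I*s^3 - 15*s^2 + 2*I*s^2 + 10*s - 12*I*s + 8*I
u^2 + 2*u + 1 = (u + 1)^2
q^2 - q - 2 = (q - 2)*(q + 1)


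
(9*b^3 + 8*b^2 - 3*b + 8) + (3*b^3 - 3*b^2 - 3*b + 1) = 12*b^3 + 5*b^2 - 6*b + 9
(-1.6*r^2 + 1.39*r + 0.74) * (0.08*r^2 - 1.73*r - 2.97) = -0.128*r^4 + 2.8792*r^3 + 2.4065*r^2 - 5.4085*r - 2.1978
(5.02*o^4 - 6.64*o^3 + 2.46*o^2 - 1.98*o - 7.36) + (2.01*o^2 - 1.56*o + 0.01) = 5.02*o^4 - 6.64*o^3 + 4.47*o^2 - 3.54*o - 7.35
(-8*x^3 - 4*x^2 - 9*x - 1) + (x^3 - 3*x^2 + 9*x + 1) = -7*x^3 - 7*x^2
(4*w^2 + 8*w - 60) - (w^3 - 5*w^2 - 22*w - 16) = -w^3 + 9*w^2 + 30*w - 44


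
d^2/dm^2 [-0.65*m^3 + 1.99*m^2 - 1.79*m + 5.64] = 3.98 - 3.9*m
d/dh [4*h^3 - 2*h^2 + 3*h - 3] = 12*h^2 - 4*h + 3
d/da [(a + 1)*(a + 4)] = 2*a + 5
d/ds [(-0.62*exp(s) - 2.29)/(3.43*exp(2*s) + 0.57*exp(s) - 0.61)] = (2.1266*exp(2*s) + 15.7094*exp(s) + 1.6835)*exp(s)/(11.7649*exp(4*s) + 3.9102*exp(3*s) - 3.8597*exp(2*s) - 0.6954*exp(s) + 0.3721)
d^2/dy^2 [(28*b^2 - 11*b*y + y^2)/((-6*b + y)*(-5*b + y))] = b^2*(-364*b^2 + 132*b*y - 12*y^2)/(27000*b^6 - 29700*b^5*y + 13590*b^4*y^2 - 3311*b^3*y^3 + 453*b^2*y^4 - 33*b*y^5 + y^6)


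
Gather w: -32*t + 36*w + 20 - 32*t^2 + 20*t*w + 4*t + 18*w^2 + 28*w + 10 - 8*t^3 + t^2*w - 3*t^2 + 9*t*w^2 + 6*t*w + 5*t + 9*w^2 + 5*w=-8*t^3 - 35*t^2 - 23*t + w^2*(9*t + 27) + w*(t^2 + 26*t + 69) + 30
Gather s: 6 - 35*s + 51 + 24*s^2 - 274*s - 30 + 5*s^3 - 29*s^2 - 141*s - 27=5*s^3 - 5*s^2 - 450*s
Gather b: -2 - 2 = -4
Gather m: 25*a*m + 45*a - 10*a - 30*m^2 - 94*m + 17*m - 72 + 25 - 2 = 35*a - 30*m^2 + m*(25*a - 77) - 49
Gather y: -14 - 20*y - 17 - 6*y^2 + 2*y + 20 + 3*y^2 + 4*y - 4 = -3*y^2 - 14*y - 15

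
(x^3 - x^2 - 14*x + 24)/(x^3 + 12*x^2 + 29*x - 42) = (x^3 - x^2 - 14*x + 24)/(x^3 + 12*x^2 + 29*x - 42)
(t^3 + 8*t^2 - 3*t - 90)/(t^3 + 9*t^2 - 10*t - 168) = (t^2 + 2*t - 15)/(t^2 + 3*t - 28)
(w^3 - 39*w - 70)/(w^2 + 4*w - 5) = (w^2 - 5*w - 14)/(w - 1)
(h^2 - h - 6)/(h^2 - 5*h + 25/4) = 4*(h^2 - h - 6)/(4*h^2 - 20*h + 25)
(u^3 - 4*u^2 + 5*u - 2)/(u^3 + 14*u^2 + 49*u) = (u^3 - 4*u^2 + 5*u - 2)/(u*(u^2 + 14*u + 49))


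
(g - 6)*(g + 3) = g^2 - 3*g - 18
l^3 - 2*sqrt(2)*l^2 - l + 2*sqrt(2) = (l - 1)*(l + 1)*(l - 2*sqrt(2))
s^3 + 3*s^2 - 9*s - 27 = (s - 3)*(s + 3)^2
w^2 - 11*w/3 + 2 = (w - 3)*(w - 2/3)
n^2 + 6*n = n*(n + 6)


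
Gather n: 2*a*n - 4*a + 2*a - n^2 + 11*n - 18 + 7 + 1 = -2*a - n^2 + n*(2*a + 11) - 10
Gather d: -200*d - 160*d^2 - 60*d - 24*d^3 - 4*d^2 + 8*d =-24*d^3 - 164*d^2 - 252*d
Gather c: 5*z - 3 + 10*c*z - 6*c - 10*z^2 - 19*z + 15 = c*(10*z - 6) - 10*z^2 - 14*z + 12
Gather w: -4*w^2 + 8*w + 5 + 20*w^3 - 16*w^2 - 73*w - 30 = 20*w^3 - 20*w^2 - 65*w - 25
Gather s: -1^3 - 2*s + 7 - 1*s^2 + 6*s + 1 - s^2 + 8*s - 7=-2*s^2 + 12*s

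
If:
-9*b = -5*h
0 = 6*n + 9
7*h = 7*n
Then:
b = -5/6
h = -3/2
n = -3/2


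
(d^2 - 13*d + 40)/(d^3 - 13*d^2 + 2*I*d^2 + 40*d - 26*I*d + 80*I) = 1/(d + 2*I)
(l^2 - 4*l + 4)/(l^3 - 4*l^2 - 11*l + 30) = (l - 2)/(l^2 - 2*l - 15)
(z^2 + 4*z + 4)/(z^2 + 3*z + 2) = (z + 2)/(z + 1)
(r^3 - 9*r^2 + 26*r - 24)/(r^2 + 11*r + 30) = (r^3 - 9*r^2 + 26*r - 24)/(r^2 + 11*r + 30)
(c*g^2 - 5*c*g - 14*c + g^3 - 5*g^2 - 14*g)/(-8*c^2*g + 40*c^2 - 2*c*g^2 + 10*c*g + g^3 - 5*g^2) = (-c*g^2 + 5*c*g + 14*c - g^3 + 5*g^2 + 14*g)/(8*c^2*g - 40*c^2 + 2*c*g^2 - 10*c*g - g^3 + 5*g^2)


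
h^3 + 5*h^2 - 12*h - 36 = (h - 3)*(h + 2)*(h + 6)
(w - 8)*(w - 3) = w^2 - 11*w + 24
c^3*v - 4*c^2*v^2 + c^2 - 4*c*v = c*(c - 4*v)*(c*v + 1)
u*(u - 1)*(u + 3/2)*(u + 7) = u^4 + 15*u^3/2 + 2*u^2 - 21*u/2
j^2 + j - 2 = (j - 1)*(j + 2)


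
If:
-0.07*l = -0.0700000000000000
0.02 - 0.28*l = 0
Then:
No Solution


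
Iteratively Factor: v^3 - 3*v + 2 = (v - 1)*(v^2 + v - 2) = (v - 1)^2*(v + 2)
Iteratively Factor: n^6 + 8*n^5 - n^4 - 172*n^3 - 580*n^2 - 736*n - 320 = (n + 4)*(n^5 + 4*n^4 - 17*n^3 - 104*n^2 - 164*n - 80) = (n + 2)*(n + 4)*(n^4 + 2*n^3 - 21*n^2 - 62*n - 40) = (n + 1)*(n + 2)*(n + 4)*(n^3 + n^2 - 22*n - 40) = (n + 1)*(n + 2)^2*(n + 4)*(n^2 - n - 20) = (n + 1)*(n + 2)^2*(n + 4)^2*(n - 5)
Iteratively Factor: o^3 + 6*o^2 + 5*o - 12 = (o + 3)*(o^2 + 3*o - 4) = (o - 1)*(o + 3)*(o + 4)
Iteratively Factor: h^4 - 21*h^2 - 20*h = (h + 1)*(h^3 - h^2 - 20*h) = (h + 1)*(h + 4)*(h^2 - 5*h) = (h - 5)*(h + 1)*(h + 4)*(h)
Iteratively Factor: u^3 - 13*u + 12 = (u - 3)*(u^2 + 3*u - 4) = (u - 3)*(u - 1)*(u + 4)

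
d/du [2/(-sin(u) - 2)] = 2*cos(u)/(sin(u) + 2)^2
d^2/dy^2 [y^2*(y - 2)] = 6*y - 4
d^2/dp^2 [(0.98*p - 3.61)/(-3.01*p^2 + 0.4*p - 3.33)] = (-(0.98*p - 3.61)*(6.02*p - 0.4)*(12.04*p - 0.8) + (17.6988*p - 22.5162)*(3.01*p^2 - 0.4*p + 3.33))/(3.01*p^2 - 0.4*p + 3.33)^3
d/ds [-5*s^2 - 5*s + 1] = -10*s - 5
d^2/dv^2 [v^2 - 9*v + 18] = 2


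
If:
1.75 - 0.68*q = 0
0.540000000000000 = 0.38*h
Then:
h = 1.42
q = 2.57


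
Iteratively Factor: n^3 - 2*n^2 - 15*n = (n - 5)*(n^2 + 3*n) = n*(n - 5)*(n + 3)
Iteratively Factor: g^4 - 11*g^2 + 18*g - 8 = (g - 2)*(g^3 + 2*g^2 - 7*g + 4) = (g - 2)*(g - 1)*(g^2 + 3*g - 4) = (g - 2)*(g - 1)^2*(g + 4)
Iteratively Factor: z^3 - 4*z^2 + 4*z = (z - 2)*(z^2 - 2*z) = (z - 2)^2*(z)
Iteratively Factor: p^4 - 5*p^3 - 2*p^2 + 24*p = (p - 3)*(p^3 - 2*p^2 - 8*p) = (p - 3)*(p + 2)*(p^2 - 4*p) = (p - 4)*(p - 3)*(p + 2)*(p)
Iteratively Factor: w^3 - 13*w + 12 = (w + 4)*(w^2 - 4*w + 3) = (w - 1)*(w + 4)*(w - 3)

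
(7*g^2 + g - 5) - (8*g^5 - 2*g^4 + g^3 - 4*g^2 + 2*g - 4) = -8*g^5 + 2*g^4 - g^3 + 11*g^2 - g - 1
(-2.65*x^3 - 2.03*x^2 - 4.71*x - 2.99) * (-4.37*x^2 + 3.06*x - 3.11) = 11.5805*x^5 + 0.7621*x^4 + 22.6124*x^3 + 4.967*x^2 + 5.4987*x + 9.2989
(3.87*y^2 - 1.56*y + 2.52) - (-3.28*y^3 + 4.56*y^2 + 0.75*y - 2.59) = 3.28*y^3 - 0.69*y^2 - 2.31*y + 5.11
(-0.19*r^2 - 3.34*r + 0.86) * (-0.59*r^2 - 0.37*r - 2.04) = 0.1121*r^4 + 2.0409*r^3 + 1.116*r^2 + 6.4954*r - 1.7544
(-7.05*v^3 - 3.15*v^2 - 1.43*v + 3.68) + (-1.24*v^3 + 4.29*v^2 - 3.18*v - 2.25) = -8.29*v^3 + 1.14*v^2 - 4.61*v + 1.43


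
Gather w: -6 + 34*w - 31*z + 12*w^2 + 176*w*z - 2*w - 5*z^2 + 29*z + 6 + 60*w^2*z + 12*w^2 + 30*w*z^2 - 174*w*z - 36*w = w^2*(60*z + 24) + w*(30*z^2 + 2*z - 4) - 5*z^2 - 2*z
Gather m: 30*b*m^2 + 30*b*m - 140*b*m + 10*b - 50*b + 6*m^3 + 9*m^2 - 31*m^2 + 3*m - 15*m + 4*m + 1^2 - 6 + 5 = -40*b + 6*m^3 + m^2*(30*b - 22) + m*(-110*b - 8)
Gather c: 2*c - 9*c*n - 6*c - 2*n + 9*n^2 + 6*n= c*(-9*n - 4) + 9*n^2 + 4*n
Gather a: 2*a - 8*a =-6*a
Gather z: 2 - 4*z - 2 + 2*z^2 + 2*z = 2*z^2 - 2*z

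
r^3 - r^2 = r^2*(r - 1)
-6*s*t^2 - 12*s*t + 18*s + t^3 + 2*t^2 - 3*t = (-6*s + t)*(t - 1)*(t + 3)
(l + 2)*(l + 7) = l^2 + 9*l + 14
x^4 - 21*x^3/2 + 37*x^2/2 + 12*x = x*(x - 8)*(x - 3)*(x + 1/2)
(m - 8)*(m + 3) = m^2 - 5*m - 24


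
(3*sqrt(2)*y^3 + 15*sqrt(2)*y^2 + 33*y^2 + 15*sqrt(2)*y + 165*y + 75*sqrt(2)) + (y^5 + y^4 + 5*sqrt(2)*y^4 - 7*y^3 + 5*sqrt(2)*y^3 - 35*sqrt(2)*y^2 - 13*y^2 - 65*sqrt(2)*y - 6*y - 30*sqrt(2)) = y^5 + y^4 + 5*sqrt(2)*y^4 - 7*y^3 + 8*sqrt(2)*y^3 - 20*sqrt(2)*y^2 + 20*y^2 - 50*sqrt(2)*y + 159*y + 45*sqrt(2)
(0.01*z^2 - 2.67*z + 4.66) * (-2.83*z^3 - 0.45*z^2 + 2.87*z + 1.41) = -0.0283*z^5 + 7.5516*z^4 - 11.9576*z^3 - 9.7458*z^2 + 9.6095*z + 6.5706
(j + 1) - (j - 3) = 4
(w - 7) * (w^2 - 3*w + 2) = w^3 - 10*w^2 + 23*w - 14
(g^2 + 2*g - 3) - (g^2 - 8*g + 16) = 10*g - 19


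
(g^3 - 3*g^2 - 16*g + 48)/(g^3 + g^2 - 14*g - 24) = (g^2 + g - 12)/(g^2 + 5*g + 6)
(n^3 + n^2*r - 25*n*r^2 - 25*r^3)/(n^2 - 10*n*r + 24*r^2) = (n^3 + n^2*r - 25*n*r^2 - 25*r^3)/(n^2 - 10*n*r + 24*r^2)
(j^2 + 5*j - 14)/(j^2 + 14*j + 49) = (j - 2)/(j + 7)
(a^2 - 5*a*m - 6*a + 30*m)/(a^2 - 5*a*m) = (a - 6)/a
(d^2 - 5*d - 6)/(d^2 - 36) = (d + 1)/(d + 6)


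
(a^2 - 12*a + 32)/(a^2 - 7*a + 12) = (a - 8)/(a - 3)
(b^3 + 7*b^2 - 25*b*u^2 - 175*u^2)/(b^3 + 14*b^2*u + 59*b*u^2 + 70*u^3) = (b^2 - 5*b*u + 7*b - 35*u)/(b^2 + 9*b*u + 14*u^2)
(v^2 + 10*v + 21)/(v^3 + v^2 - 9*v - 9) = (v + 7)/(v^2 - 2*v - 3)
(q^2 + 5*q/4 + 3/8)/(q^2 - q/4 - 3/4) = (q + 1/2)/(q - 1)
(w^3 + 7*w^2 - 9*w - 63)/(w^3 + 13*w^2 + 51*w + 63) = (w - 3)/(w + 3)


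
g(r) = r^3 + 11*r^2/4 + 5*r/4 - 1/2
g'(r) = 3*r^2 + 11*r/2 + 5/4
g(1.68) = 14.10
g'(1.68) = 18.96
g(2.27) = 28.21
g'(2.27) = 29.19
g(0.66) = 1.81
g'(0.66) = 6.19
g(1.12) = 5.75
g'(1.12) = 11.17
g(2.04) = 21.98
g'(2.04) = 24.95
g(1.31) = 8.10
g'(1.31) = 13.60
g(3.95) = 108.97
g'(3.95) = 69.78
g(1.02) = 4.70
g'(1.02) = 9.98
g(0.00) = -0.50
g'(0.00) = 1.25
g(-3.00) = -6.50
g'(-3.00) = 11.75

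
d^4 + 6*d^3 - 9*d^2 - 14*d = d*(d - 2)*(d + 1)*(d + 7)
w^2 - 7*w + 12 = (w - 4)*(w - 3)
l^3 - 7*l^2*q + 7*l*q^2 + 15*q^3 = (l - 5*q)*(l - 3*q)*(l + q)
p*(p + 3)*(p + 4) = p^3 + 7*p^2 + 12*p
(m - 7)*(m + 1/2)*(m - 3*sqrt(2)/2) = m^3 - 13*m^2/2 - 3*sqrt(2)*m^2/2 - 7*m/2 + 39*sqrt(2)*m/4 + 21*sqrt(2)/4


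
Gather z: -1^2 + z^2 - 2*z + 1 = z^2 - 2*z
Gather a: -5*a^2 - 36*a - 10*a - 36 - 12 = -5*a^2 - 46*a - 48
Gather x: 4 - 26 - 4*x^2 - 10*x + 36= -4*x^2 - 10*x + 14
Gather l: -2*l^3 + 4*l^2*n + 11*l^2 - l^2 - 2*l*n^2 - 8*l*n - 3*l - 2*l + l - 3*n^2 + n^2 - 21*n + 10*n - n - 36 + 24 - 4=-2*l^3 + l^2*(4*n + 10) + l*(-2*n^2 - 8*n - 4) - 2*n^2 - 12*n - 16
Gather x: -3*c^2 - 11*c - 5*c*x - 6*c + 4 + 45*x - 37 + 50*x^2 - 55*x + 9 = -3*c^2 - 17*c + 50*x^2 + x*(-5*c - 10) - 24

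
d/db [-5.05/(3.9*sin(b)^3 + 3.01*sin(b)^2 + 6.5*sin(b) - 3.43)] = (59.085*sin(b)^2 + 30.401*sin(b) + 32.825)*cos(b)/(3.9*sin(b)^3 + 3.01*sin(b)^2 + 6.5*sin(b) - 3.43)^2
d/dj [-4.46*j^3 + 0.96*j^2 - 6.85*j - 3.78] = -13.38*j^2 + 1.92*j - 6.85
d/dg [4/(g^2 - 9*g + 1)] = 4*(9 - 2*g)/(g^2 - 9*g + 1)^2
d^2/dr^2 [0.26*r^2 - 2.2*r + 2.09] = 0.520000000000000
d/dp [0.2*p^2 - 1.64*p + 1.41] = 0.4*p - 1.64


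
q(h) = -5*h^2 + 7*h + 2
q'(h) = 7 - 10*h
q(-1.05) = -10.86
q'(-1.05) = 17.50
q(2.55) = -12.66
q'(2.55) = -18.50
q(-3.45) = -81.66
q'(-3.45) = 41.50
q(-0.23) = 0.13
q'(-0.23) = 9.30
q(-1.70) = -24.35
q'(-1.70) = 24.00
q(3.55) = -36.16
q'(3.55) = -28.50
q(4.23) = -57.85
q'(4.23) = -35.30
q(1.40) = 2.00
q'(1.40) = -7.00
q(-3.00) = -64.00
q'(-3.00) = 37.00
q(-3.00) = -64.00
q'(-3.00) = 37.00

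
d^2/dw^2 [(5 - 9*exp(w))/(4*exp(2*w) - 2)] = (-36*exp(4*w) + 80*exp(3*w) - 108*exp(2*w) + 40*exp(w) - 9)*exp(w)/(2*(8*exp(6*w) - 12*exp(4*w) + 6*exp(2*w) - 1))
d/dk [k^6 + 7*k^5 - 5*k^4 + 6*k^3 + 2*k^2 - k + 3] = 6*k^5 + 35*k^4 - 20*k^3 + 18*k^2 + 4*k - 1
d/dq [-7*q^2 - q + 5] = -14*q - 1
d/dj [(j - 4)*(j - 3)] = 2*j - 7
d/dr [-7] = 0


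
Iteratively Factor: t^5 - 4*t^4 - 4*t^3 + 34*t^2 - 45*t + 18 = (t + 3)*(t^4 - 7*t^3 + 17*t^2 - 17*t + 6) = (t - 2)*(t + 3)*(t^3 - 5*t^2 + 7*t - 3) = (t - 3)*(t - 2)*(t + 3)*(t^2 - 2*t + 1) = (t - 3)*(t - 2)*(t - 1)*(t + 3)*(t - 1)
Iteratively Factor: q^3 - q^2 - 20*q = (q)*(q^2 - q - 20) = q*(q - 5)*(q + 4)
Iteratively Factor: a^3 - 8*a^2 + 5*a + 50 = (a - 5)*(a^2 - 3*a - 10) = (a - 5)*(a + 2)*(a - 5)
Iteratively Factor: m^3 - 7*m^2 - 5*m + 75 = (m - 5)*(m^2 - 2*m - 15) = (m - 5)*(m + 3)*(m - 5)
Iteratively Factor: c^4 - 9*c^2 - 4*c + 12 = (c + 2)*(c^3 - 2*c^2 - 5*c + 6) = (c - 3)*(c + 2)*(c^2 + c - 2) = (c - 3)*(c + 2)^2*(c - 1)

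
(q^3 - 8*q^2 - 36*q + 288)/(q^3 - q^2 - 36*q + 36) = (q - 8)/(q - 1)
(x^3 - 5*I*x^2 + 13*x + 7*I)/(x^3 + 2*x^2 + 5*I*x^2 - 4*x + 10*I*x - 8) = (x^2 - 6*I*x + 7)/(x^2 + x*(2 + 4*I) + 8*I)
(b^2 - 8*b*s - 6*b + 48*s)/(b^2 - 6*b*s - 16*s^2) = (b - 6)/(b + 2*s)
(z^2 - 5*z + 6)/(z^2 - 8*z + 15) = (z - 2)/(z - 5)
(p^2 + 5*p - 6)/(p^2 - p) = (p + 6)/p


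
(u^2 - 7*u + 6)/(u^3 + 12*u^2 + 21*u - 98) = (u^2 - 7*u + 6)/(u^3 + 12*u^2 + 21*u - 98)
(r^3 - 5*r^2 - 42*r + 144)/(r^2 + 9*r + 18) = (r^2 - 11*r + 24)/(r + 3)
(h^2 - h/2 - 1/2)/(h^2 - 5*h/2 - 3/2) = (h - 1)/(h - 3)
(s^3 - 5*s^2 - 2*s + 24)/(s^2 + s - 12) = (s^2 - 2*s - 8)/(s + 4)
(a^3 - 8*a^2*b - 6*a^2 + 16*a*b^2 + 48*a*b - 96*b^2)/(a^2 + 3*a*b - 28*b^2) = (a^2 - 4*a*b - 6*a + 24*b)/(a + 7*b)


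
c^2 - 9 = (c - 3)*(c + 3)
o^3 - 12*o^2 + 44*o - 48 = (o - 6)*(o - 4)*(o - 2)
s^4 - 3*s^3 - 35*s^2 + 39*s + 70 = (s - 7)*(s - 2)*(s + 1)*(s + 5)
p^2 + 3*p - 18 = (p - 3)*(p + 6)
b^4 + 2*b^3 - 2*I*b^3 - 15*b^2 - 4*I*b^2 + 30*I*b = b*(b - 3)*(b + 5)*(b - 2*I)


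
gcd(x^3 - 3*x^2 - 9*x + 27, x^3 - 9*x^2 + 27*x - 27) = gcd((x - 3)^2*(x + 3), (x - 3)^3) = x^2 - 6*x + 9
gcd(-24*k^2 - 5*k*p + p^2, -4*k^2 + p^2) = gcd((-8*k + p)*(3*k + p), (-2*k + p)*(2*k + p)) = 1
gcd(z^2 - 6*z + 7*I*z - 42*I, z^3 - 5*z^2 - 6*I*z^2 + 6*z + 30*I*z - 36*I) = 1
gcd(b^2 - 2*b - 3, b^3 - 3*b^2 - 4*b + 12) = b - 3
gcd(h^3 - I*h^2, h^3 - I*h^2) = h^3 - I*h^2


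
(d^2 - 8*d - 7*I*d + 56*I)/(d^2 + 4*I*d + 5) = (d^2 - 8*d - 7*I*d + 56*I)/(d^2 + 4*I*d + 5)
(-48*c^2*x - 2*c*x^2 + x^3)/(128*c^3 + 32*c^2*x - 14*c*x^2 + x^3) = x*(6*c + x)/(-16*c^2 - 6*c*x + x^2)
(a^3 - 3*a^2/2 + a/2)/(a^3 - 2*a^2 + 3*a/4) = 2*(a - 1)/(2*a - 3)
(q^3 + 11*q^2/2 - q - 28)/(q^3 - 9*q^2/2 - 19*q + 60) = (2*q^2 + 3*q - 14)/(2*q^2 - 17*q + 30)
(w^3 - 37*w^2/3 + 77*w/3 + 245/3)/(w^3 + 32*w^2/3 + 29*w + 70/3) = (w^2 - 14*w + 49)/(w^2 + 9*w + 14)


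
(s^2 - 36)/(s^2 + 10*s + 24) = (s - 6)/(s + 4)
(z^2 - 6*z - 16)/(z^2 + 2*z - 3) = (z^2 - 6*z - 16)/(z^2 + 2*z - 3)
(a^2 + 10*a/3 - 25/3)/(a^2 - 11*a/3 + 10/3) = (a + 5)/(a - 2)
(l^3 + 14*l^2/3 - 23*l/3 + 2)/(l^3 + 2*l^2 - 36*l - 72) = (3*l^2 - 4*l + 1)/(3*(l^2 - 4*l - 12))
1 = 1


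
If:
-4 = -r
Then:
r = 4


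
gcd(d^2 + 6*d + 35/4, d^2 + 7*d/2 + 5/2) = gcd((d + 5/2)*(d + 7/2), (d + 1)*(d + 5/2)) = d + 5/2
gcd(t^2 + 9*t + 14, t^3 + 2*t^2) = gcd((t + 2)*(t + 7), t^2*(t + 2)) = t + 2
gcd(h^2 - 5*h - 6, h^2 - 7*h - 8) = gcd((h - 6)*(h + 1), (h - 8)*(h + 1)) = h + 1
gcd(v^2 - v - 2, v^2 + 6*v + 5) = v + 1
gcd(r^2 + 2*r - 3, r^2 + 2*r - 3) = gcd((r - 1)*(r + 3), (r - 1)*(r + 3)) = r^2 + 2*r - 3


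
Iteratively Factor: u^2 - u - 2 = (u - 2)*(u + 1)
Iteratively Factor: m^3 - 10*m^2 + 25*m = (m - 5)*(m^2 - 5*m) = m*(m - 5)*(m - 5)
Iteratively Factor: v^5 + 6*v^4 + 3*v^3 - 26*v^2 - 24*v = (v)*(v^4 + 6*v^3 + 3*v^2 - 26*v - 24) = v*(v + 3)*(v^3 + 3*v^2 - 6*v - 8) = v*(v - 2)*(v + 3)*(v^2 + 5*v + 4) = v*(v - 2)*(v + 1)*(v + 3)*(v + 4)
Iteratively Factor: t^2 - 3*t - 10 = (t + 2)*(t - 5)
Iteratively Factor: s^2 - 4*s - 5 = (s - 5)*(s + 1)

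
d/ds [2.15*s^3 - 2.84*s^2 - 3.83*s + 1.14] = 6.45*s^2 - 5.68*s - 3.83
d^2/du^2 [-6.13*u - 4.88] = 0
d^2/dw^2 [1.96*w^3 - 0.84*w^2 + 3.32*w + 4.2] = 11.76*w - 1.68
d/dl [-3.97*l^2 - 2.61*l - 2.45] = -7.94*l - 2.61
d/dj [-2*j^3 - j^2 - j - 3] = -6*j^2 - 2*j - 1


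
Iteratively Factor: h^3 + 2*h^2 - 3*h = (h)*(h^2 + 2*h - 3) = h*(h - 1)*(h + 3)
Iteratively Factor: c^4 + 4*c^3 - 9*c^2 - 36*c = (c + 3)*(c^3 + c^2 - 12*c) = c*(c + 3)*(c^2 + c - 12) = c*(c - 3)*(c + 3)*(c + 4)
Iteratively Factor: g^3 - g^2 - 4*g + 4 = (g - 1)*(g^2 - 4) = (g - 2)*(g - 1)*(g + 2)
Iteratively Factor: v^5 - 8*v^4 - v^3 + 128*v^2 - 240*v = (v - 3)*(v^4 - 5*v^3 - 16*v^2 + 80*v) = (v - 5)*(v - 3)*(v^3 - 16*v) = (v - 5)*(v - 4)*(v - 3)*(v^2 + 4*v) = v*(v - 5)*(v - 4)*(v - 3)*(v + 4)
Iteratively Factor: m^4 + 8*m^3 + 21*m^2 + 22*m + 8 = (m + 1)*(m^3 + 7*m^2 + 14*m + 8) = (m + 1)*(m + 4)*(m^2 + 3*m + 2) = (m + 1)*(m + 2)*(m + 4)*(m + 1)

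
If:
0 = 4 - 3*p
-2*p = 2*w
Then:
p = 4/3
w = -4/3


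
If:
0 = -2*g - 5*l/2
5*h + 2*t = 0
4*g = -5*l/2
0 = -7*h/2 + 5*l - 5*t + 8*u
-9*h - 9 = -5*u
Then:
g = 0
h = -8/13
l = 0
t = 20/13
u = 9/13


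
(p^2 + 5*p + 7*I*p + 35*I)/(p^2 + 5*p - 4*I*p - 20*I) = (p + 7*I)/(p - 4*I)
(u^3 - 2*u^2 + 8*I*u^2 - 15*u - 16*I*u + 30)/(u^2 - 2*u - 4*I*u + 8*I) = (u^2 + 8*I*u - 15)/(u - 4*I)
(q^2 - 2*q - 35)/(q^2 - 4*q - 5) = (-q^2 + 2*q + 35)/(-q^2 + 4*q + 5)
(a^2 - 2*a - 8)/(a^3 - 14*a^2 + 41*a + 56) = (a^2 - 2*a - 8)/(a^3 - 14*a^2 + 41*a + 56)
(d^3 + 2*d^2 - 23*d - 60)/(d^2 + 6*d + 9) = (d^2 - d - 20)/(d + 3)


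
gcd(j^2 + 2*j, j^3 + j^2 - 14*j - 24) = j + 2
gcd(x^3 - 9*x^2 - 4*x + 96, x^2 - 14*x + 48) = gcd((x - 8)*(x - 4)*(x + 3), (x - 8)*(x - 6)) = x - 8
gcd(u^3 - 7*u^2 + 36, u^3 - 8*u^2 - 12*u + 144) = u - 6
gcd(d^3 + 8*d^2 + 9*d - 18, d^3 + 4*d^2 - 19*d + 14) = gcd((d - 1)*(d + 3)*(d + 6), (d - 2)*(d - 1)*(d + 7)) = d - 1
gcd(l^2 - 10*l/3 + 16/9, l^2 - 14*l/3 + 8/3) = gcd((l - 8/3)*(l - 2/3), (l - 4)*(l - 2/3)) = l - 2/3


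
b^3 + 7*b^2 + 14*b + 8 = (b + 1)*(b + 2)*(b + 4)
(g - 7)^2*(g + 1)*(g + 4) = g^4 - 9*g^3 - 17*g^2 + 189*g + 196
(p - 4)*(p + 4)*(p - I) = p^3 - I*p^2 - 16*p + 16*I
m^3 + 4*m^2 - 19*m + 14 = (m - 2)*(m - 1)*(m + 7)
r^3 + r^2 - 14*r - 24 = (r - 4)*(r + 2)*(r + 3)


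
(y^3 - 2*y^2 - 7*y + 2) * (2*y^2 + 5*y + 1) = 2*y^5 + y^4 - 23*y^3 - 33*y^2 + 3*y + 2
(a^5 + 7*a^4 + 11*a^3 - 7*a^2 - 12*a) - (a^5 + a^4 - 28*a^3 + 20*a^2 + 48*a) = 6*a^4 + 39*a^3 - 27*a^2 - 60*a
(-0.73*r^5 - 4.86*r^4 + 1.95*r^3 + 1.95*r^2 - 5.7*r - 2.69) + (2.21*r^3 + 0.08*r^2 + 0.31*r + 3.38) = -0.73*r^5 - 4.86*r^4 + 4.16*r^3 + 2.03*r^2 - 5.39*r + 0.69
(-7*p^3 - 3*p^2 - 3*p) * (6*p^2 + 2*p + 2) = -42*p^5 - 32*p^4 - 38*p^3 - 12*p^2 - 6*p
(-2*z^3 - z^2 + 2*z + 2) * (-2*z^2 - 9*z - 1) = 4*z^5 + 20*z^4 + 7*z^3 - 21*z^2 - 20*z - 2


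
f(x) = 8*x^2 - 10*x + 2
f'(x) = 16*x - 10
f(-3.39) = 127.84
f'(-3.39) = -64.24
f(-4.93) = 245.74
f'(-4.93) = -88.88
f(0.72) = -1.05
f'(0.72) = 1.52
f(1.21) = 1.61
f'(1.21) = 9.36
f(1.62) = 6.80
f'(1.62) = 15.92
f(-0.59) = 10.68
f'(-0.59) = -19.44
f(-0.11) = 3.20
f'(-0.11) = -11.76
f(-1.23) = 26.40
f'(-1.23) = -29.68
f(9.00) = 560.00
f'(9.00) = 134.00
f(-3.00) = 104.00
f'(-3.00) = -58.00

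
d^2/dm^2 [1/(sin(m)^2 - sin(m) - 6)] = (4*sin(m)^4 - 3*sin(m)^3 + 19*sin(m)^2 - 14)/(sin(m) + cos(m)^2 + 5)^3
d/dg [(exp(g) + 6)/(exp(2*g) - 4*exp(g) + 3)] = (-2*(exp(g) - 2)*(exp(g) + 6) + exp(2*g) - 4*exp(g) + 3)*exp(g)/(exp(2*g) - 4*exp(g) + 3)^2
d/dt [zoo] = 0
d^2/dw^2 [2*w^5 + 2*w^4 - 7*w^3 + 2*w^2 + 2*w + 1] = 40*w^3 + 24*w^2 - 42*w + 4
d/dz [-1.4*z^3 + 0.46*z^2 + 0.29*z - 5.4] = -4.2*z^2 + 0.92*z + 0.29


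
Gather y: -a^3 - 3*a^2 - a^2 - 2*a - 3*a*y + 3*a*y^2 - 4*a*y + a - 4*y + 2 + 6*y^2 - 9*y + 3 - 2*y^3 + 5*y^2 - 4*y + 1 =-a^3 - 4*a^2 - a - 2*y^3 + y^2*(3*a + 11) + y*(-7*a - 17) + 6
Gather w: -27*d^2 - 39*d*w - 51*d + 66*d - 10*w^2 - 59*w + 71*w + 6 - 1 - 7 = -27*d^2 + 15*d - 10*w^2 + w*(12 - 39*d) - 2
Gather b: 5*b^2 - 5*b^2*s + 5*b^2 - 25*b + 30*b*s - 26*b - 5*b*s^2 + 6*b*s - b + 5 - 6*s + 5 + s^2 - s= b^2*(10 - 5*s) + b*(-5*s^2 + 36*s - 52) + s^2 - 7*s + 10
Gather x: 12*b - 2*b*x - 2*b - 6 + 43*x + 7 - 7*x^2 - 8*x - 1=10*b - 7*x^2 + x*(35 - 2*b)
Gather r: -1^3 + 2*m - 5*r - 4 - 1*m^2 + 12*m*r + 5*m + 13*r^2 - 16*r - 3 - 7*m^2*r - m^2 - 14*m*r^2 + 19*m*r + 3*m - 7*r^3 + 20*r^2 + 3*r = -2*m^2 + 10*m - 7*r^3 + r^2*(33 - 14*m) + r*(-7*m^2 + 31*m - 18) - 8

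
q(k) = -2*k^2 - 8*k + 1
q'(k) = -4*k - 8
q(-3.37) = 5.25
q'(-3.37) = 5.48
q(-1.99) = 9.00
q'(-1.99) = -0.04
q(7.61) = -175.70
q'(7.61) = -38.44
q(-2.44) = 8.61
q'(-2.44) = 1.76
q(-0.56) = 4.85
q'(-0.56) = -5.76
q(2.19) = -26.11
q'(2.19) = -16.76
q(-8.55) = -76.80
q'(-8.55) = 26.20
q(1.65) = -17.64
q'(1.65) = -14.60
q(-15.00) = -329.00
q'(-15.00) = 52.00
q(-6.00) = -23.00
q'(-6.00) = 16.00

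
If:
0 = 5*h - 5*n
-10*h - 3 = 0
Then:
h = -3/10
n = -3/10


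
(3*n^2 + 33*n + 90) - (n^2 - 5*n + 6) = 2*n^2 + 38*n + 84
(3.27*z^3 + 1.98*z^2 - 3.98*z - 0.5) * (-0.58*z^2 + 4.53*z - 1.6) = -1.8966*z^5 + 13.6647*z^4 + 6.0458*z^3 - 20.9074*z^2 + 4.103*z + 0.8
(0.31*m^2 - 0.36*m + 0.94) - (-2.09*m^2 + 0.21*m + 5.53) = 2.4*m^2 - 0.57*m - 4.59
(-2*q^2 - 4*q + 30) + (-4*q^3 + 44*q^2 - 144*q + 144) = -4*q^3 + 42*q^2 - 148*q + 174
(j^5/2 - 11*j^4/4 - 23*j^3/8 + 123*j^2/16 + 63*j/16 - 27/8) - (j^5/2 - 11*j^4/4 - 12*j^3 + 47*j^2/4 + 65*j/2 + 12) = 73*j^3/8 - 65*j^2/16 - 457*j/16 - 123/8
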